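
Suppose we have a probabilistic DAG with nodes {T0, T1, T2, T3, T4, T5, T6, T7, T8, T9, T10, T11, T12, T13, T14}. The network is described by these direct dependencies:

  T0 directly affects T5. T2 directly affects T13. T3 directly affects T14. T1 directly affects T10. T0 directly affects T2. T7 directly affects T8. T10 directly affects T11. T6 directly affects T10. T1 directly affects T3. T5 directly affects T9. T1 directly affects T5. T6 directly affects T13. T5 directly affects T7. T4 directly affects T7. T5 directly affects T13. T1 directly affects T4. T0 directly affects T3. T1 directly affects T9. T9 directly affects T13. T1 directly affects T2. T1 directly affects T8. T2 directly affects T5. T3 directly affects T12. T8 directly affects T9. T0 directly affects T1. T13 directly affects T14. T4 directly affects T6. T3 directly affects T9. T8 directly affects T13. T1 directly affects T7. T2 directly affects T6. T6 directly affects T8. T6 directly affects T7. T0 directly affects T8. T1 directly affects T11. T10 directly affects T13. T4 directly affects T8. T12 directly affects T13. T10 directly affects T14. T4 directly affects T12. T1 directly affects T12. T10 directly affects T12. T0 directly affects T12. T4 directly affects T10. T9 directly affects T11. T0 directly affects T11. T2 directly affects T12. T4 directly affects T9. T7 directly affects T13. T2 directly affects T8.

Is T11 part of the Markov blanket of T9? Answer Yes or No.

T11 is a child of T9.
So T11 ∈ MB(T9).

Yes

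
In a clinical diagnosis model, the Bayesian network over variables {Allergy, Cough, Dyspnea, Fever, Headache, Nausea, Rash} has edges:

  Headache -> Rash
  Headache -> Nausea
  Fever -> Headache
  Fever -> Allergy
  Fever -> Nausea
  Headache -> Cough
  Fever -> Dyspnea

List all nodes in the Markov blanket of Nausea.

{Fever, Headache}

Nausea's parents: Fever, Headache.
Ch(Nausea) = {}.
With no children, Nausea has no spouses; the co-parent set is empty.
So the Markov blanket of Nausea is {Fever, Headache}.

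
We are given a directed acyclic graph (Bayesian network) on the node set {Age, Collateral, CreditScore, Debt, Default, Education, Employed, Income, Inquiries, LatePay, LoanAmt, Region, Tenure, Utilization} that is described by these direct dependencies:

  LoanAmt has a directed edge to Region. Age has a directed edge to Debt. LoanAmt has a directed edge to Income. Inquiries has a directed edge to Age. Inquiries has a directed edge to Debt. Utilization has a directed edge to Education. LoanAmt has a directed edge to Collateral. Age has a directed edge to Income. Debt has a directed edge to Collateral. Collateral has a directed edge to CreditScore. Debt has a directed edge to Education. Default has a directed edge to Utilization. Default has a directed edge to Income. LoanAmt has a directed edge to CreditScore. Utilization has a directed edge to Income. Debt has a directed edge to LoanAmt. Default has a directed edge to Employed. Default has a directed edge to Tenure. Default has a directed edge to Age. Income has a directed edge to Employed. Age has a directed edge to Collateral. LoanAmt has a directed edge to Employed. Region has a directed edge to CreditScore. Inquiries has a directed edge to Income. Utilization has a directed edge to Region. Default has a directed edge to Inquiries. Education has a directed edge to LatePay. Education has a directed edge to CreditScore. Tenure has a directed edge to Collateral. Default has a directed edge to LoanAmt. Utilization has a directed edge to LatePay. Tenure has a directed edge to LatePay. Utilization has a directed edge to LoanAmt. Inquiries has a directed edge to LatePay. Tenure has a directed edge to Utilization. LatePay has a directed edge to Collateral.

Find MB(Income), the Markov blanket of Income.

{Age, Default, Employed, Inquiries, LoanAmt, Utilization}

The Markov blanket of a node is its parents, its children, and the other parents of its children.
Income has child Employed.
Parents of Income: Age, Default, Inquiries, LoanAmt, Utilization.
Co-parents of Income (other parents of its children):
  parents(Employed) \ {Income} = {Default, LoanAmt}.
MB(Income) = {Age, Default, Employed, Inquiries, LoanAmt, Utilization}.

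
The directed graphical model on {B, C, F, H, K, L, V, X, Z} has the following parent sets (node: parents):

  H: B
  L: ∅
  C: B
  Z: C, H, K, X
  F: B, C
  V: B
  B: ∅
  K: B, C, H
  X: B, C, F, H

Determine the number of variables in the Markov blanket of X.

The Markov blanket of a node is its parents, its children, and the other parents of its children.
X's parents: B, C, F, H.
Ch(X) = {Z}.
Co-parents of X (other parents of its children):
  Z: C, H, K
MB(X) = {B, C, F, H, K, Z}, which has 6 nodes.

6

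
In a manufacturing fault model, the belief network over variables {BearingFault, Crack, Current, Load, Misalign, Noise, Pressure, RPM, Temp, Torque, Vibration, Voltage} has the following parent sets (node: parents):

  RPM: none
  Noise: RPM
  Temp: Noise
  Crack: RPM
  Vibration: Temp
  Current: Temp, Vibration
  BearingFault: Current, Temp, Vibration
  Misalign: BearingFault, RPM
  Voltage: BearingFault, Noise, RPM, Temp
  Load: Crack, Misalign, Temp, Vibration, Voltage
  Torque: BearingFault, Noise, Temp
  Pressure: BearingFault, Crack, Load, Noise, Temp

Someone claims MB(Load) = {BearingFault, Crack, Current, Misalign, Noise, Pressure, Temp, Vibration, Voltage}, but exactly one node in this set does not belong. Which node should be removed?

Current

Pa(Load) = {Crack, Misalign, Temp, Vibration, Voltage}.
Load has child Pressure.
For each child, the remaining parents (spouses of Load):
  Pressure's other parents are BearingFault, Crack, Noise, Temp.
MB(Load) = {BearingFault, Crack, Misalign, Noise, Pressure, Temp, Vibration, Voltage}.
Current is neither a parent, child, nor co-parent of Load, so it does not belong.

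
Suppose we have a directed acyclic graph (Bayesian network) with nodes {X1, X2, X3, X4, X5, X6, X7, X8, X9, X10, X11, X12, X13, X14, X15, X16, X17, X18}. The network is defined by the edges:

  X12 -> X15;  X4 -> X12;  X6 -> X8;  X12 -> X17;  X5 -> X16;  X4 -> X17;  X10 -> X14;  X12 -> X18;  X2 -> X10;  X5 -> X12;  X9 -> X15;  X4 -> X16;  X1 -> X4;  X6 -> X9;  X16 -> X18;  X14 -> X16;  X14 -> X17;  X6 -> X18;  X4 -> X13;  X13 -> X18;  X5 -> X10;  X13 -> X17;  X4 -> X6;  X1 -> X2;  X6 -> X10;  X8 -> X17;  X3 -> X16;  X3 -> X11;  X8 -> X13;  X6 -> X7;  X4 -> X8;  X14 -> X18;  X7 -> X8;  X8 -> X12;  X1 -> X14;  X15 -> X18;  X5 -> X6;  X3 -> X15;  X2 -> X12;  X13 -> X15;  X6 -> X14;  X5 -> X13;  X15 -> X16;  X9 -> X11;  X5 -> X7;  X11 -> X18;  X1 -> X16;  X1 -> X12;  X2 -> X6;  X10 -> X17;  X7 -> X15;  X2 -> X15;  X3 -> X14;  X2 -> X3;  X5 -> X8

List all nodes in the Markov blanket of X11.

By definition, MB(X11) is built from X11's parents, X11's children, and the co-parents of X11.
X11 has child X18.
Pa(X11) = {X3, X9}.
Co-parents of X11 (other parents of its children):
  parents(X18) \ {X11} = {X6, X12, X13, X14, X15, X16}.
MB(X11) = {X3, X6, X9, X12, X13, X14, X15, X16, X18}.

{X3, X6, X9, X12, X13, X14, X15, X16, X18}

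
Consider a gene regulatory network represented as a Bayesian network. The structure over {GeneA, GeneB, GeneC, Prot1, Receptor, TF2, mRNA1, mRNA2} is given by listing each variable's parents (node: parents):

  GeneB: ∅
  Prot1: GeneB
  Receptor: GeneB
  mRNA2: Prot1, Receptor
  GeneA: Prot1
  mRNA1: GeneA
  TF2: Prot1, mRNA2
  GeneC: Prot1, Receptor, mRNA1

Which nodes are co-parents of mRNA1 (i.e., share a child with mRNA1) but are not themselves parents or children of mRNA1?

{Prot1, Receptor}

Children of mRNA1: GeneC.
  GeneC also has parents Prot1, Receptor.
Excluding nodes already adjacent to mRNA1 (GeneA, GeneC), the co-parent-only contribution is {Prot1, Receptor}.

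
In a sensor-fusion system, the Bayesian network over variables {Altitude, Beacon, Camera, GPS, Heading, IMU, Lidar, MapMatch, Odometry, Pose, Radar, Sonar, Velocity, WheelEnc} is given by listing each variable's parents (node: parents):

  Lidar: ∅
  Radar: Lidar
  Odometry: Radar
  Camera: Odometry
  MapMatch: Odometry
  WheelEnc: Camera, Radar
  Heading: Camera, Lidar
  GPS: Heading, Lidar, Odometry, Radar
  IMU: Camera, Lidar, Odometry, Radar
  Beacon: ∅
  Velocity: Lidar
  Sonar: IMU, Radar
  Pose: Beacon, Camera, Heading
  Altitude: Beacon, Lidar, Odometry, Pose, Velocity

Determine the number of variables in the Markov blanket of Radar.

8

Children of Radar: GPS, IMU, Odometry, Sonar, WheelEnc.
Parents of Radar: Lidar.
Co-parents of Radar (other parents of its children):
  Odometry: —
  WheelEnc: Camera
  GPS: Heading, Lidar, Odometry
  IMU: Camera, Lidar, Odometry
  Sonar: IMU
MB(Radar) = {Camera, GPS, Heading, IMU, Lidar, Odometry, Sonar, WheelEnc}, which has 8 nodes.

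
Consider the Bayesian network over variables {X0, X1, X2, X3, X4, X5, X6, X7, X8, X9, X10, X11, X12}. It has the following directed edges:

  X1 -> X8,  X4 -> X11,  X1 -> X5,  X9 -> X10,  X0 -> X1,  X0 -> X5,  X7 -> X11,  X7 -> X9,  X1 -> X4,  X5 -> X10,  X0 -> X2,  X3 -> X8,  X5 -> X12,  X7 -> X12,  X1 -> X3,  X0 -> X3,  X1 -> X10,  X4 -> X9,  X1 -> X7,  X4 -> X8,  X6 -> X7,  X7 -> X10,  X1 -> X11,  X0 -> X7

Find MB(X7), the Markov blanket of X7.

X7 has parents X0, X1, X6.
X7 has children X9, X10, X11, X12.
Other parents of X7's children:
  X9: X4
  X10: X1, X5, X9
  X11: X1, X4
  X12: X5
MB(X7) = {X0, X1, X4, X5, X6, X9, X10, X11, X12}.

{X0, X1, X4, X5, X6, X9, X10, X11, X12}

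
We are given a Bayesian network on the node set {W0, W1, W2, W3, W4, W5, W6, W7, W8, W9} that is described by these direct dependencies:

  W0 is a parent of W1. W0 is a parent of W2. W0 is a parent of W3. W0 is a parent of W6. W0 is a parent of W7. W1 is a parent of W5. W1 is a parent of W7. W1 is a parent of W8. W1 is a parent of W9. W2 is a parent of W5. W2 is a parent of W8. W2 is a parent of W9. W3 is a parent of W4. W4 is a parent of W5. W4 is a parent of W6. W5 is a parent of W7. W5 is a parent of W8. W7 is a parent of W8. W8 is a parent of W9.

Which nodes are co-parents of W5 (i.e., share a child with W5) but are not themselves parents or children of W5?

Children of W5: W7, W8.
  W7 also has parents W0, W1.
  W8's other parents are W1, W2, W7.
Excluding nodes already adjacent to W5 (W1, W2, W4, W7, W8), the co-parent-only contribution is {W0}.

{W0}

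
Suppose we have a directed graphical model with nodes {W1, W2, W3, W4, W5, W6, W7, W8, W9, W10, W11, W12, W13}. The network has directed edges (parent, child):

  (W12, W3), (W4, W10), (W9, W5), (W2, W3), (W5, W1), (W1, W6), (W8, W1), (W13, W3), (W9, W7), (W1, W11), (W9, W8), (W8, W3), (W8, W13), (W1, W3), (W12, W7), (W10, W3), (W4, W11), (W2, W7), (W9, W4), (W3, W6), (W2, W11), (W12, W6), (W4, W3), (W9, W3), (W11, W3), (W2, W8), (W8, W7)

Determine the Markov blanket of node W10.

Parents of W10: W4.
Ch(W10) = {W3}.
Parents of each child, excluding W10:
  W3's other parents are W1, W2, W4, W8, W9, W11, W12, W13.
MB(W10) = {W1, W2, W3, W4, W8, W9, W11, W12, W13}.

{W1, W2, W3, W4, W8, W9, W11, W12, W13}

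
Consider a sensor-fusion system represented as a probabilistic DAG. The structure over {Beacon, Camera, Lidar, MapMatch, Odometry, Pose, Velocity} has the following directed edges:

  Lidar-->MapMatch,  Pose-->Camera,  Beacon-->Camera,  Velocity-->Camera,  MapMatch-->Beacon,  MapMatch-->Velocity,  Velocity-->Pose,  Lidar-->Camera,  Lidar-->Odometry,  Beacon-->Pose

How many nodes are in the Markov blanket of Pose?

Recall MB(v) = parents ∪ children ∪ spouses, where spouses are the other parents of v's children.
Parents of Pose: Beacon, Velocity.
Pose has child Camera.
For each child, the remaining parents (spouses of Pose):
  Camera's other parents are Beacon, Lidar, Velocity.
MB(Pose) = {Beacon, Camera, Lidar, Velocity}, which has 4 nodes.

4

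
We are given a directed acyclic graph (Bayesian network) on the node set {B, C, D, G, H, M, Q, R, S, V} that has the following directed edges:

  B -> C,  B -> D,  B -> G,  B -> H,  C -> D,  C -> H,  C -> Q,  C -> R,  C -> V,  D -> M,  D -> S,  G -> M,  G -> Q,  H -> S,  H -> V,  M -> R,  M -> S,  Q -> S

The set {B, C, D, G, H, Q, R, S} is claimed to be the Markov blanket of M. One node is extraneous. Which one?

B

By definition, MB(M) is built from M's parents, M's children, and the co-parents of M.
M has parents D, G.
Children of M: R, S.
Parents of each child, excluding M:
  parents(R) \ {M} = {C}.
  S also has parents D, H, Q.
MB(M) = {C, D, G, H, Q, R, S}.
B is neither a parent, child, nor co-parent of M, so it does not belong.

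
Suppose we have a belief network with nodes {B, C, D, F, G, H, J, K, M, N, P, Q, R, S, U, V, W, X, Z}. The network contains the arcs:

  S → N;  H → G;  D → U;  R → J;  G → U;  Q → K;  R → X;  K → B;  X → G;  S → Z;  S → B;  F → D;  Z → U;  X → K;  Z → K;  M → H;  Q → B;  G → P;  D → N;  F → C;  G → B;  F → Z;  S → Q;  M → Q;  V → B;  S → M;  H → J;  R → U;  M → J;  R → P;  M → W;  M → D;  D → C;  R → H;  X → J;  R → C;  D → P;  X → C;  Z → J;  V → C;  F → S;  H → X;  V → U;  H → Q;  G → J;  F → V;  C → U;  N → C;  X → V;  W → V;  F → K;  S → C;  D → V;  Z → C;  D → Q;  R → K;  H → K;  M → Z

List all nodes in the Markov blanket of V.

{B, C, D, F, G, K, N, Q, R, S, U, W, X, Z}

Recall MB(v) = parents ∪ children ∪ spouses, where spouses are the other parents of v's children.
Pa(V) = {D, F, W, X}.
Ch(V) = {B, C, U}.
Parents of each child, excluding V:
  C: D, F, N, R, S, X, Z
  U: C, D, G, R, Z
  B: G, K, Q, S
MB(V) = {B, C, D, F, G, K, N, Q, R, S, U, W, X, Z}.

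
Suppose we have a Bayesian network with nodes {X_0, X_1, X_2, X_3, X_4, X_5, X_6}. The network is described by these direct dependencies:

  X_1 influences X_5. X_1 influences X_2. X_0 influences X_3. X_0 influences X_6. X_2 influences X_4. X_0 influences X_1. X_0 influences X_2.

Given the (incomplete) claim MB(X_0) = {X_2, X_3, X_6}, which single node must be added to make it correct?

X_1

X_0 has no parents.
Ch(X_0) = {X_1, X_2, X_3, X_6}.
Co-parents of X_0 (other parents of its children):
  X_1 has no other parent.
  parents(X_2) \ {X_0} = {X_1}.
  X_3: no additional parents.
  X_6: no additional parents.
MB(X_0) = {X_1, X_2, X_3, X_6}.
Comparing with the claimed set, X_1 is missing.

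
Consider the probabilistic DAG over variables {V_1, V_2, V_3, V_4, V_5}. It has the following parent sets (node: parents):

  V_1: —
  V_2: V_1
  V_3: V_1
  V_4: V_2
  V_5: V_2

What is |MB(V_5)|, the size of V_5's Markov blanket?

A node's Markov blanket = Pa ∪ Ch ∪ (parents of Ch other than the node itself).
Pa(V_5) = {V_2}.
V_5 has no children.
V_5 has no children, so there are no co-parents.
MB(V_5) = {V_2}, which has 1 node.

1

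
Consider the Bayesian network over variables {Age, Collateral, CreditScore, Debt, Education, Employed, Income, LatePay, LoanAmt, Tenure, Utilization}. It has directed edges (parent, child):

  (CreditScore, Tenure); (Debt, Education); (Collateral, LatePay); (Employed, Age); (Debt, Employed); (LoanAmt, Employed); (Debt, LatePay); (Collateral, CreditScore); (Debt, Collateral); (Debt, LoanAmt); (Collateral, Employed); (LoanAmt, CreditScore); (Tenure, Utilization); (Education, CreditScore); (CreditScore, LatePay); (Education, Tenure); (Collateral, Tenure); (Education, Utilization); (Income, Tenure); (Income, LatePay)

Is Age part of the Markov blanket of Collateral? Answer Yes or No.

No

Children of Collateral: CreditScore, Employed, LatePay, Tenure.
Parents of Collateral: Debt.
Other parents of Collateral's children:
  Employed: Debt, LoanAmt
  CreditScore: Education, LoanAmt
  Tenure: CreditScore, Education, Income
  LatePay: CreditScore, Debt, Income
MB(Collateral) = {CreditScore, Debt, Education, Employed, Income, LatePay, LoanAmt, Tenure}; Age is not in this set.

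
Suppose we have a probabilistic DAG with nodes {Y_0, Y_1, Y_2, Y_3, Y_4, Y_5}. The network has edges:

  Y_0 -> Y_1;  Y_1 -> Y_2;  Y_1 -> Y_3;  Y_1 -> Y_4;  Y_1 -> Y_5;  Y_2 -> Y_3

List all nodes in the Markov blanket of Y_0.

A node's Markov blanket = Pa ∪ Ch ∪ (parents of Ch other than the node itself).
Parents of Y_0: none.
Y_0 has child Y_1.
For each child, the remaining parents (spouses of Y_0):
  Y_1: —
Taking the union gives {Y_1}.

{Y_1}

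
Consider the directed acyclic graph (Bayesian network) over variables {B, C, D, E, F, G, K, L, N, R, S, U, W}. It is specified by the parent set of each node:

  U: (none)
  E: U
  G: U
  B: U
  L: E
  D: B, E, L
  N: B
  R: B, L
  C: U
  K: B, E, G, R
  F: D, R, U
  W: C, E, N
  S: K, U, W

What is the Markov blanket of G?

{B, E, K, R, U}

Ch(G) = {K}.
Pa(G) = {U}.
For each child, the remaining parents (spouses of G):
  K's other parents are B, E, R.
Union: {U} ∪ {K} ∪ {B, E, R} = {B, E, K, R, U}.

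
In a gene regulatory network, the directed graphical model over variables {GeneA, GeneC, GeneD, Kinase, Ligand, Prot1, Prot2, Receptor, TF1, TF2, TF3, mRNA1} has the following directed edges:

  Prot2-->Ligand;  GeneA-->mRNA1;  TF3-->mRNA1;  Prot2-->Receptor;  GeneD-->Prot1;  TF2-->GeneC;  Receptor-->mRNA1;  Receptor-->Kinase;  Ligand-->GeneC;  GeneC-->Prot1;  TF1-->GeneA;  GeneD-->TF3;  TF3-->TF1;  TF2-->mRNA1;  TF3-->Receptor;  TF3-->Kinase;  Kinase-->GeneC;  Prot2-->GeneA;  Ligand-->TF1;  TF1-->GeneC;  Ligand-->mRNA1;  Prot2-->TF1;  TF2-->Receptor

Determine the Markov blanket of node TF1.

{GeneA, GeneC, Kinase, Ligand, Prot2, TF2, TF3}

Recall MB(v) = parents ∪ children ∪ spouses, where spouses are the other parents of v's children.
TF1 has parents Ligand, Prot2, TF3.
TF1 has children GeneA, GeneC.
For each child, the remaining parents (spouses of TF1):
  parents(GeneA) \ {TF1} = {Prot2}.
  GeneC also has parents Kinase, Ligand, TF2.
MB(TF1) = {GeneA, GeneC, Kinase, Ligand, Prot2, TF2, TF3}.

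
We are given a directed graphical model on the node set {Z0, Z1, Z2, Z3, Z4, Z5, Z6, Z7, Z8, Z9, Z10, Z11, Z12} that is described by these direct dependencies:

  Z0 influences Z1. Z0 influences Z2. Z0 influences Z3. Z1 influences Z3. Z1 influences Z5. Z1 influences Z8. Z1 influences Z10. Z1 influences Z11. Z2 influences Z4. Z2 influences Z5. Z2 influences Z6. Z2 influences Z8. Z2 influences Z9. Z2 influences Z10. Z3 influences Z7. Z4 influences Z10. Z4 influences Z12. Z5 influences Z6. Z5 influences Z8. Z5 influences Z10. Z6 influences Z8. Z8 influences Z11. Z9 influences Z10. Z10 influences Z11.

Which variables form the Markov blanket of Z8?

Z8's children: Z11.
Pa(Z8) = {Z1, Z2, Z5, Z6}.
Other parents of Z8's children:
  Z11: Z1, Z10
MB(Z8) = {Z1, Z2, Z5, Z6, Z10, Z11}.

{Z1, Z2, Z5, Z6, Z10, Z11}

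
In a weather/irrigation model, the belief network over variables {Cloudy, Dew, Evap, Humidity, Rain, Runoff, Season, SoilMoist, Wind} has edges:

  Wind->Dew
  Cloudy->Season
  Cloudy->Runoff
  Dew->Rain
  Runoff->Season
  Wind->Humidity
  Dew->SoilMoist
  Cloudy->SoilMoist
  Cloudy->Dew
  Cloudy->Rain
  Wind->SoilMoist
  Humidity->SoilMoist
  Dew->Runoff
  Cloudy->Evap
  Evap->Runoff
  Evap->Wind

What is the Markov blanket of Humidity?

Recall MB(v) = parents ∪ children ∪ spouses, where spouses are the other parents of v's children.
Ch(Humidity) = {SoilMoist}.
Parents of Humidity: Wind.
For each child, the remaining parents (spouses of Humidity):
  SoilMoist also has parents Cloudy, Dew, Wind.
Taking the union gives {Cloudy, Dew, SoilMoist, Wind}.

{Cloudy, Dew, SoilMoist, Wind}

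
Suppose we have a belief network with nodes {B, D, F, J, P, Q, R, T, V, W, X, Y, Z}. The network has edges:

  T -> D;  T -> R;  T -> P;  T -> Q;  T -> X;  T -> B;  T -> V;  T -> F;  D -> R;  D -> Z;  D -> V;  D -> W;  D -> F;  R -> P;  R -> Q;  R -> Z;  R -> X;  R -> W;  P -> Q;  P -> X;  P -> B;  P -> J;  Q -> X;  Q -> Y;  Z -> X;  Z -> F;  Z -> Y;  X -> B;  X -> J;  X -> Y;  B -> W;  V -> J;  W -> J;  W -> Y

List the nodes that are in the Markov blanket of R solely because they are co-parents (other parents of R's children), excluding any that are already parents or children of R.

Children of R: P, Q, W, X, Z.
  P also has parent T.
  parents(Q) \ {R} = {P, T}.
  Z's other parent is D.
  X also has parents P, Q, T, Z.
  W also has parents B, D.
Excluding nodes already adjacent to R (D, P, Q, T, W, X, Z), the co-parent-only contribution is {B}.

{B}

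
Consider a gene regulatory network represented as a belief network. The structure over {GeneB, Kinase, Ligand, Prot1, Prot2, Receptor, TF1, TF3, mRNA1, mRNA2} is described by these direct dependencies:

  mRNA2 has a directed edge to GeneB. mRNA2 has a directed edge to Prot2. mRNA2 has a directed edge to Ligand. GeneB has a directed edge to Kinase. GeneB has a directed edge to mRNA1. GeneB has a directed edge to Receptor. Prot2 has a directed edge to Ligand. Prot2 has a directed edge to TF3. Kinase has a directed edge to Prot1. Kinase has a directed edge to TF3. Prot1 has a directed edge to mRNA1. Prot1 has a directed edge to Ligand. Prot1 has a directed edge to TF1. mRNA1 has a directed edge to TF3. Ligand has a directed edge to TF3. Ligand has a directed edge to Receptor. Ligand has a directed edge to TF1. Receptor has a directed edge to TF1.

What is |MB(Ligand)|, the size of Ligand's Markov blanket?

9

Ligand's parents: Prot1, Prot2, mRNA2.
Ch(Ligand) = {Receptor, TF1, TF3}.
Co-parents of Ligand (other parents of its children):
  TF3 also has parents Kinase, Prot2, mRNA1.
  Receptor also has parent GeneB.
  parents(TF1) \ {Ligand} = {Prot1, Receptor}.
MB(Ligand) = {GeneB, Kinase, Prot1, Prot2, Receptor, TF1, TF3, mRNA1, mRNA2}, which has 9 nodes.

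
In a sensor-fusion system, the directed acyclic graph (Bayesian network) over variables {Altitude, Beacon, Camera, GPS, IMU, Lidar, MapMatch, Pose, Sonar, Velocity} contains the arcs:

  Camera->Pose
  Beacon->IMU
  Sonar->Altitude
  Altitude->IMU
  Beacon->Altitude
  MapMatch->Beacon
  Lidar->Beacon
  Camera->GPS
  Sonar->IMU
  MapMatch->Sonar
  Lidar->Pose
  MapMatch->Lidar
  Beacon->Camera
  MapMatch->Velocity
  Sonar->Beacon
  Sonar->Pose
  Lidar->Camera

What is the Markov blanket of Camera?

{Beacon, GPS, Lidar, Pose, Sonar}

Children of Camera: GPS, Pose.
Camera has parents Beacon, Lidar.
Parents of each child, excluding Camera:
  parents(Pose) \ {Camera} = {Lidar, Sonar}.
  GPS: no additional parents.
So the Markov blanket of Camera is {Beacon, GPS, Lidar, Pose, Sonar}.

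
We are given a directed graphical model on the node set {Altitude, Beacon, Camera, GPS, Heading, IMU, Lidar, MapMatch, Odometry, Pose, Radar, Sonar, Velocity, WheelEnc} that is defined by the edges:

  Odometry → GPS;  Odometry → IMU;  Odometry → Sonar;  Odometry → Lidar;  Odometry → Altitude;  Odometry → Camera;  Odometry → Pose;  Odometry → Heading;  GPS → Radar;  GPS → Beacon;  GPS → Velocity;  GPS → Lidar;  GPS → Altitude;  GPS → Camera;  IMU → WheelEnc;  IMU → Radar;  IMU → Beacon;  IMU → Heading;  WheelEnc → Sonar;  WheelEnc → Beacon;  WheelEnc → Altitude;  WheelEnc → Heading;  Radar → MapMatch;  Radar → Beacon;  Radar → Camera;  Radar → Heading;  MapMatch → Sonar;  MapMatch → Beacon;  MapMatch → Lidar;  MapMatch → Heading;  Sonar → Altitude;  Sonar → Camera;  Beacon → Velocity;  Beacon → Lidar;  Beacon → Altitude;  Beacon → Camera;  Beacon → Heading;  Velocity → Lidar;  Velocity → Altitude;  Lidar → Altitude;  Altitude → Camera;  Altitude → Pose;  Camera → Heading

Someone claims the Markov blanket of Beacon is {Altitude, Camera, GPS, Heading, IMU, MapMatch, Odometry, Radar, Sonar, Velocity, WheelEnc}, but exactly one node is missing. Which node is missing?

A node's Markov blanket = Pa ∪ Ch ∪ (parents of Ch other than the node itself).
Beacon's children: Altitude, Camera, Heading, Lidar, Velocity.
Pa(Beacon) = {GPS, IMU, MapMatch, Radar, WheelEnc}.
Co-parents of Beacon (other parents of its children):
  parents(Velocity) \ {Beacon} = {GPS}.
  parents(Lidar) \ {Beacon} = {GPS, MapMatch, Odometry, Velocity}.
  Altitude also has parents GPS, Lidar, Odometry, Sonar, Velocity, WheelEnc.
  parents(Camera) \ {Beacon} = {Altitude, GPS, Odometry, Radar, Sonar}.
  Heading also has parents Camera, IMU, MapMatch, Odometry, Radar, WheelEnc.
MB(Beacon) = {Altitude, Camera, GPS, Heading, IMU, Lidar, MapMatch, Odometry, Radar, Sonar, Velocity, WheelEnc}.
Comparing with the claimed set, Lidar is missing.

Lidar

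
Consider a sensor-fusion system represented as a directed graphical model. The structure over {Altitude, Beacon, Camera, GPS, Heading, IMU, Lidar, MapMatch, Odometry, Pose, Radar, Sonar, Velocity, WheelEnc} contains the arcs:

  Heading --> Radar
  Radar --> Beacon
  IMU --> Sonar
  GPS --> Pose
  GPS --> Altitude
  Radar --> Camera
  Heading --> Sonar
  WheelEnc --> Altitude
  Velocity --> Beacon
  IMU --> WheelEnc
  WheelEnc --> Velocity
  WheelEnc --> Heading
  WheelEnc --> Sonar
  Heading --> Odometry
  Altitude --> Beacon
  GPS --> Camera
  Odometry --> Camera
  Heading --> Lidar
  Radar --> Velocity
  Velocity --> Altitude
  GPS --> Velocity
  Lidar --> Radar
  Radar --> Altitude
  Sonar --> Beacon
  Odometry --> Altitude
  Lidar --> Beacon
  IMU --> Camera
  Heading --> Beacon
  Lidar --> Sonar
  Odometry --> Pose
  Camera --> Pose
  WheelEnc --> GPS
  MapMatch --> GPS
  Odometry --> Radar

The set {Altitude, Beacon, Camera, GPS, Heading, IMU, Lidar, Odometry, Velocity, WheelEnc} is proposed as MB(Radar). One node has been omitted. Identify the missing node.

Radar has parents Heading, Lidar, Odometry.
Radar's children: Altitude, Beacon, Camera, Velocity.
Parents of each child, excluding Radar:
  Velocity also has parents GPS, WheelEnc.
  Altitude's other parents are GPS, Odometry, Velocity, WheelEnc.
  Camera's other parents are GPS, IMU, Odometry.
  Beacon also has parents Altitude, Heading, Lidar, Sonar, Velocity.
MB(Radar) = {Altitude, Beacon, Camera, GPS, Heading, IMU, Lidar, Odometry, Sonar, Velocity, WheelEnc}.
Comparing with the claimed set, Sonar is missing.

Sonar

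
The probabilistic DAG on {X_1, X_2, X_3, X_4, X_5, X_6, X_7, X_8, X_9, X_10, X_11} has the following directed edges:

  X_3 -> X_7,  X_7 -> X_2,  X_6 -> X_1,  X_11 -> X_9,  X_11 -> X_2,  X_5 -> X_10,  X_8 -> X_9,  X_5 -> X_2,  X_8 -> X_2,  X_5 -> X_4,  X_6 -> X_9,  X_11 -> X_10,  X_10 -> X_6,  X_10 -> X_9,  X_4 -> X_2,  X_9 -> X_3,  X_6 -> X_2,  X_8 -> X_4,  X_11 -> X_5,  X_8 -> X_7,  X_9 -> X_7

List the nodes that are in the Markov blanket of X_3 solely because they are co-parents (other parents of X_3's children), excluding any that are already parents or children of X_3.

Children of X_3: X_7.
  X_7: X_8, X_9
Excluding nodes already adjacent to X_3 (X_7, X_9), the co-parent-only contribution is {X_8}.

{X_8}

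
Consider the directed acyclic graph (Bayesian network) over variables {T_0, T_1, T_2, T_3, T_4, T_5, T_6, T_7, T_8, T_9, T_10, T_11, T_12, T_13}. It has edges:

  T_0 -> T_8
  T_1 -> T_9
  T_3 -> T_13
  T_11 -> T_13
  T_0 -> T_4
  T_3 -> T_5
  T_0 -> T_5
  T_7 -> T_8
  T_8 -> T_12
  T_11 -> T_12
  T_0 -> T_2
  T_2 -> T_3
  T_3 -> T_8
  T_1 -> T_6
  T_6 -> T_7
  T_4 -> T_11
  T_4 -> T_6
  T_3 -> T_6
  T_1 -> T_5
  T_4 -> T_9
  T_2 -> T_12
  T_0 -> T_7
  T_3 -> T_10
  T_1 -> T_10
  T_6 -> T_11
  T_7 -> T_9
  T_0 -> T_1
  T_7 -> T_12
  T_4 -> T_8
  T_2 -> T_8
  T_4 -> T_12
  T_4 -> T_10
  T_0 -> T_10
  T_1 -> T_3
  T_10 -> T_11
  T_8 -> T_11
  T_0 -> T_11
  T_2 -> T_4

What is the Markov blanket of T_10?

T_10 has parents T_0, T_1, T_3, T_4.
T_10 has child T_11.
Co-parents of T_10 (other parents of its children):
  T_11: T_0, T_4, T_6, T_8
Taking the union gives {T_0, T_1, T_3, T_4, T_6, T_8, T_11}.

{T_0, T_1, T_3, T_4, T_6, T_8, T_11}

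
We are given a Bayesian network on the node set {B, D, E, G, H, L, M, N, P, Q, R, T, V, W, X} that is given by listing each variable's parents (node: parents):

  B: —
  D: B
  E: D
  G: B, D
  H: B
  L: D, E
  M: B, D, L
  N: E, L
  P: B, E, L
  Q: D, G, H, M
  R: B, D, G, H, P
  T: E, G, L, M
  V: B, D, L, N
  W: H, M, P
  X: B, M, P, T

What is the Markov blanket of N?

{B, D, E, L, V}

N has parents E, L.
N has child V.
Other parents of N's children:
  V also has parents B, D, L.
MB(N) = {B, D, E, L, V}.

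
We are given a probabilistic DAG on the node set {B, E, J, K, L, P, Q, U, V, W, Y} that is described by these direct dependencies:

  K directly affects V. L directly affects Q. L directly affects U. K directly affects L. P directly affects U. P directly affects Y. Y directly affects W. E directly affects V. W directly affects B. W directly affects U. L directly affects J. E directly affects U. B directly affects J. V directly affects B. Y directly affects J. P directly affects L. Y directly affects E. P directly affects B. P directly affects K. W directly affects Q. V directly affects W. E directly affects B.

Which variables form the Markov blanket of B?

Parents of B: E, P, V, W.
B has child J.
Other parents of B's children:
  J's other parents are L, Y.
Taking the union gives {E, J, L, P, V, W, Y}.

{E, J, L, P, V, W, Y}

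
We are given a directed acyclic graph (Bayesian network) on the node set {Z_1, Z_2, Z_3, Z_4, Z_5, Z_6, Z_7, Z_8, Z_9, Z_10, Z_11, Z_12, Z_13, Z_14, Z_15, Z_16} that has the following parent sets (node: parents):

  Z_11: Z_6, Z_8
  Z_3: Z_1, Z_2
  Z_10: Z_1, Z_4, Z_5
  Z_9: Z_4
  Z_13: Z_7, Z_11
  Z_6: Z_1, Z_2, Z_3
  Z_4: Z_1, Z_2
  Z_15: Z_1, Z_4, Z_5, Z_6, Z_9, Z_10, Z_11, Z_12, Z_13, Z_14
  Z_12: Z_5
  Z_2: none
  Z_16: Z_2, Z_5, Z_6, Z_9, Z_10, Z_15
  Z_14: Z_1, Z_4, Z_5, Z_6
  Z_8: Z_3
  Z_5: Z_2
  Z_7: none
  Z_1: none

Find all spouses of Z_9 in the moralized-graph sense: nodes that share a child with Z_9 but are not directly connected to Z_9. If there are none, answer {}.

{Z_1, Z_2, Z_5, Z_6, Z_10, Z_11, Z_12, Z_13, Z_14}

Children of Z_9: Z_15, Z_16.
  parents(Z_15) \ {Z_9} = {Z_1, Z_4, Z_5, Z_6, Z_10, Z_11, Z_12, Z_13, Z_14}.
  Z_16's other parents are Z_2, Z_5, Z_6, Z_10, Z_15.
Excluding nodes already adjacent to Z_9 (Z_4, Z_15, Z_16), the co-parent-only contribution is {Z_1, Z_2, Z_5, Z_6, Z_10, Z_11, Z_12, Z_13, Z_14}.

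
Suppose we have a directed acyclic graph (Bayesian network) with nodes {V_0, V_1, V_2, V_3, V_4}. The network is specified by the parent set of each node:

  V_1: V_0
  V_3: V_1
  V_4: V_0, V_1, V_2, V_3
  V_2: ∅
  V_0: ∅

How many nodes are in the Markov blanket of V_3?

V_3 has parent V_1.
V_3 has child V_4.
Co-parents of V_3 (other parents of its children):
  V_4: V_0, V_1, V_2
MB(V_3) = {V_0, V_1, V_2, V_4}, which has 4 nodes.

4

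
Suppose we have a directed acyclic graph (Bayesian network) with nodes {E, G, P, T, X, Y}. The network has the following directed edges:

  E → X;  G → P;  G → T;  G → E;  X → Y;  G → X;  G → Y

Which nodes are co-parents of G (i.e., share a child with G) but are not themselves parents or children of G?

Children of G: E, P, T, X, Y.
  T: no additional parents.
  E: no additional parents.
  parents(X) \ {G} = {E}.
  P: no additional parents.
  Y's other parent is X.
Excluding nodes already adjacent to G (E, P, T, X, Y), the co-parent-only contribution is {}.

{}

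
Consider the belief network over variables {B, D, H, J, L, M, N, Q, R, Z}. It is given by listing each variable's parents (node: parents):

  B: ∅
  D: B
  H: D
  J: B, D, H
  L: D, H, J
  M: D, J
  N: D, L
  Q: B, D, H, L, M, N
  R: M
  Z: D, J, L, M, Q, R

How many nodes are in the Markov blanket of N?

The Markov blanket of a node is its parents, its children, and the other parents of its children.
N's parents: D, L.
Ch(N) = {Q}.
Other parents of N's children:
  parents(Q) \ {N} = {B, D, H, L, M}.
MB(N) = {B, D, H, L, M, Q}, which has 6 nodes.

6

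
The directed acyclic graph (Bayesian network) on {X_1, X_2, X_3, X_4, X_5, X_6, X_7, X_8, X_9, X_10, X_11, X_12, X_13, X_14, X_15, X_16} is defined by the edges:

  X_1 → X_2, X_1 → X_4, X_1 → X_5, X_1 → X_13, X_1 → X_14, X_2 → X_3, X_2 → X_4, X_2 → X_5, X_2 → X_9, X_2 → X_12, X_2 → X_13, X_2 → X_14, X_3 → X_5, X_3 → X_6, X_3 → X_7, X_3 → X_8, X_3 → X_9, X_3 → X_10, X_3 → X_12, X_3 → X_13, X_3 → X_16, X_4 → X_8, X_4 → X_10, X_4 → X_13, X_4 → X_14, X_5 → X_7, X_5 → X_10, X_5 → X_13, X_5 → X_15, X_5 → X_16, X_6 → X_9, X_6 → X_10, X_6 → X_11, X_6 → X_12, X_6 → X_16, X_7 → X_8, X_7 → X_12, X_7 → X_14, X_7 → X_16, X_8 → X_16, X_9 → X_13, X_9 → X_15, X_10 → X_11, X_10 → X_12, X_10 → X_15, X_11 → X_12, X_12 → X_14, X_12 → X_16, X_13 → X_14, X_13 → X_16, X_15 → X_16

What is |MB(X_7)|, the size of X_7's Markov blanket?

14

Parents of X_7: X_3, X_5.
X_7 has children X_8, X_12, X_14, X_16.
For each child, the remaining parents (spouses of X_7):
  parents(X_8) \ {X_7} = {X_3, X_4}.
  parents(X_12) \ {X_7} = {X_2, X_3, X_6, X_10, X_11}.
  X_14's other parents are X_1, X_2, X_4, X_12, X_13.
  parents(X_16) \ {X_7} = {X_3, X_5, X_6, X_8, X_12, X_13, X_15}.
MB(X_7) = {X_1, X_2, X_3, X_4, X_5, X_6, X_8, X_10, X_11, X_12, X_13, X_14, X_15, X_16}, which has 14 nodes.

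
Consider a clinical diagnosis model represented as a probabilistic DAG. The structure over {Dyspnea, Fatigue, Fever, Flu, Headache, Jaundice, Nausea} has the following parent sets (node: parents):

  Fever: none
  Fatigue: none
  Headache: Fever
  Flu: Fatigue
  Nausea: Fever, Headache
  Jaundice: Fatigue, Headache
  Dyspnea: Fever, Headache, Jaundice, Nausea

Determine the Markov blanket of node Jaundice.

{Dyspnea, Fatigue, Fever, Headache, Nausea}

A node's Markov blanket = Pa ∪ Ch ∪ (parents of Ch other than the node itself).
Ch(Jaundice) = {Dyspnea}.
Jaundice's parents: Fatigue, Headache.
Parents of each child, excluding Jaundice:
  Dyspnea: Fever, Headache, Nausea
So the Markov blanket of Jaundice is {Dyspnea, Fatigue, Fever, Headache, Nausea}.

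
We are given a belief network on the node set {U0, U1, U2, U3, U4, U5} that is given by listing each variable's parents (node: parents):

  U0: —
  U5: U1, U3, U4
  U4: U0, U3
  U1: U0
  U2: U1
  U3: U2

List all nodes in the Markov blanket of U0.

Pa(U0) = {}.
U0 has children U1, U4.
Other parents of U0's children:
  U1: —
  U4: U3
MB(U0) = {U1, U3, U4}.

{U1, U3, U4}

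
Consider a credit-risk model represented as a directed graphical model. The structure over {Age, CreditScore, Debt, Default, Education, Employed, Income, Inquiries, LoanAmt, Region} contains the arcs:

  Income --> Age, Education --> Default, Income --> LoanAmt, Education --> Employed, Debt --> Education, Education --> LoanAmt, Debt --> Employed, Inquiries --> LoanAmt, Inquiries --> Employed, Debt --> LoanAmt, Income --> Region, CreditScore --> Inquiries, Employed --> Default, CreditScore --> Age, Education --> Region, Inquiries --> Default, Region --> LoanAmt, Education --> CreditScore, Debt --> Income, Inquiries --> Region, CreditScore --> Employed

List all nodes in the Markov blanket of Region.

The Markov blanket of a node is its parents, its children, and the other parents of its children.
Region's parents: Education, Income, Inquiries.
Region's children: LoanAmt.
Co-parents of Region (other parents of its children):
  LoanAmt also has parents Debt, Education, Income, Inquiries.
Taking the union gives {Debt, Education, Income, Inquiries, LoanAmt}.

{Debt, Education, Income, Inquiries, LoanAmt}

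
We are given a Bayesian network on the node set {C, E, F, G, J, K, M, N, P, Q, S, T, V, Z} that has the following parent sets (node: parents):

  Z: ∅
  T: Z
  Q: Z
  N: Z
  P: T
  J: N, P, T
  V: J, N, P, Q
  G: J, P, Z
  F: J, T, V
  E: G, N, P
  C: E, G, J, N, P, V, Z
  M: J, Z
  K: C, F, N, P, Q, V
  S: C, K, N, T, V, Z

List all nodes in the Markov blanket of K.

{C, F, N, P, Q, S, T, V, Z}

Pa(K) = {C, F, N, P, Q, V}.
Ch(K) = {S}.
For each child, the remaining parents (spouses of K):
  S's other parents are C, N, T, V, Z.
MB(K) = {C, F, N, P, Q, S, T, V, Z}.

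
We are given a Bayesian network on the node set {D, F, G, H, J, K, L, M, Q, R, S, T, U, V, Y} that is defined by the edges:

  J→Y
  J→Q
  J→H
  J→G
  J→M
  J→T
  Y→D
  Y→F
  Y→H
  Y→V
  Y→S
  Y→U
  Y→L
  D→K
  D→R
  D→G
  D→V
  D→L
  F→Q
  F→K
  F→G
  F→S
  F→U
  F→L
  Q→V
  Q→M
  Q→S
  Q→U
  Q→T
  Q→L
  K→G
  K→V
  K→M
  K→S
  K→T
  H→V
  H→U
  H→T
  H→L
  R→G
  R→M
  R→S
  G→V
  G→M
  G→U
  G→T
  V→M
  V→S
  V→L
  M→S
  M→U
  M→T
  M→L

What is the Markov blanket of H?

{D, F, G, J, K, L, M, Q, T, U, V, Y}

The Markov blanket of a node is its parents, its children, and the other parents of its children.
Parents of H: J, Y.
H's children: L, T, U, V.
Parents of each child, excluding H:
  V: D, G, K, Q, Y
  U: F, G, M, Q, Y
  T: G, J, K, M, Q
  L: D, F, M, Q, V, Y
MB(H) = {D, F, G, J, K, L, M, Q, T, U, V, Y}.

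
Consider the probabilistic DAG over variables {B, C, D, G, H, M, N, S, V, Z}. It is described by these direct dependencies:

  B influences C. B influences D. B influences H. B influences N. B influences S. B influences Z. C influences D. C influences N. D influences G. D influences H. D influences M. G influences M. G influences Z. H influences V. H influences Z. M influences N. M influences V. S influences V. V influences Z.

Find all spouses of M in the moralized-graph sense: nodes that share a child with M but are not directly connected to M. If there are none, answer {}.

Children of M: N, V.
  N's other parents are B, C.
  V's other parents are H, S.
Excluding nodes already adjacent to M (D, G, N, V), the co-parent-only contribution is {B, C, H, S}.

{B, C, H, S}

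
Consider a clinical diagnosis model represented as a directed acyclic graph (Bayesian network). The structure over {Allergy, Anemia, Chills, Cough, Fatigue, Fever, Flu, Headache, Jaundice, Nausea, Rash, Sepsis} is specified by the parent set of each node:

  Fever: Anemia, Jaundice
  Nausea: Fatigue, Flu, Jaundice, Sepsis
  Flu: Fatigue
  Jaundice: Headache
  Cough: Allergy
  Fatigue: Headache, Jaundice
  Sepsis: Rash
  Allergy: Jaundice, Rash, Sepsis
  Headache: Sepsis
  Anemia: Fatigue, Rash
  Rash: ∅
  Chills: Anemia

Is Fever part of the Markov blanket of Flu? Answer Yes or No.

A node's Markov blanket = Pa ∪ Ch ∪ (parents of Ch other than the node itself).
Ch(Flu) = {Nausea}.
Flu's parents: Fatigue.
Parents of each child, excluding Flu:
  Nausea also has parents Fatigue, Jaundice, Sepsis.
MB(Flu) = {Fatigue, Jaundice, Nausea, Sepsis}; Fever is not in this set.

No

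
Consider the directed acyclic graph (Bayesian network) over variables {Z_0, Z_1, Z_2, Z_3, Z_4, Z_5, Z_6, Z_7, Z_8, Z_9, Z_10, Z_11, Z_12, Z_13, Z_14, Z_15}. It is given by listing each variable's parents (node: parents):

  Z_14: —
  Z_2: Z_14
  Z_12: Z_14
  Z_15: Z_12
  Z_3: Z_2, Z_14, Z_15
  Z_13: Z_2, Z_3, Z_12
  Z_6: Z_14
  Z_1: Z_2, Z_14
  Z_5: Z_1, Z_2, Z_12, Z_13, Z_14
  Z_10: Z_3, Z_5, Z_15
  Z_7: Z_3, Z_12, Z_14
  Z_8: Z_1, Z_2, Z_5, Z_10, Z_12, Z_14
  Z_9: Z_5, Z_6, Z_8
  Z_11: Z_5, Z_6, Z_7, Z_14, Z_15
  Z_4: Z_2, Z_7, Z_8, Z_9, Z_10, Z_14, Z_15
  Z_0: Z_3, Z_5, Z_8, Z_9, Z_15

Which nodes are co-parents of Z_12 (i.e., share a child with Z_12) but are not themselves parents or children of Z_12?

Children of Z_12: Z_5, Z_7, Z_8, Z_13, Z_15.
  Z_15: —
  Z_13: Z_2, Z_3
  Z_5: Z_1, Z_2, Z_13, Z_14
  Z_7: Z_3, Z_14
  Z_8: Z_1, Z_2, Z_5, Z_10, Z_14
Excluding nodes already adjacent to Z_12 (Z_5, Z_7, Z_8, Z_13, Z_14, Z_15), the co-parent-only contribution is {Z_1, Z_2, Z_3, Z_10}.

{Z_1, Z_2, Z_3, Z_10}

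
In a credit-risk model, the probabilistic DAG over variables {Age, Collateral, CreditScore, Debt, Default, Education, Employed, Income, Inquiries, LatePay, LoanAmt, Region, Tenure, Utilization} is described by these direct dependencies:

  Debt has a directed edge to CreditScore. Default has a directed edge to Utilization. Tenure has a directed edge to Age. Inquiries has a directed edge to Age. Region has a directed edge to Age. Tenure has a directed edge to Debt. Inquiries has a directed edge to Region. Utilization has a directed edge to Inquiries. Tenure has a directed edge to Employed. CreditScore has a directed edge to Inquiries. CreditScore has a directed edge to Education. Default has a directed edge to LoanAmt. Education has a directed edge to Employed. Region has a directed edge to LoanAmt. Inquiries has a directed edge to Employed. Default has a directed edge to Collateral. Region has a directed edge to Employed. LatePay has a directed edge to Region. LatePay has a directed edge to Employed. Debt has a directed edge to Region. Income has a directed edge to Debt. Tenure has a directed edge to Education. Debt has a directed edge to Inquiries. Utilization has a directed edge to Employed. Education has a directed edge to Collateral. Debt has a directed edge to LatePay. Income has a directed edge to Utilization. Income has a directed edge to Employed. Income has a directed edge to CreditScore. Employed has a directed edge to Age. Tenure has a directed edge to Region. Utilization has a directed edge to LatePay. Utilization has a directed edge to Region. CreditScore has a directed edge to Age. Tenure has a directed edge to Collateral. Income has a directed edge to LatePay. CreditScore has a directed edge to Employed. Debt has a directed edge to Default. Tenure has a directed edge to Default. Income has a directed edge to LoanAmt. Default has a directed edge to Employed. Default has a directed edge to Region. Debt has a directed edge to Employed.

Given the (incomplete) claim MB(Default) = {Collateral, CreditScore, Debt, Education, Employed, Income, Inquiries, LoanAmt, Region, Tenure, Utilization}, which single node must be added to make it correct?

A node's Markov blanket = Pa ∪ Ch ∪ (parents of Ch other than the node itself).
Default has parents Debt, Tenure.
Ch(Default) = {Collateral, Employed, LoanAmt, Region, Utilization}.
Parents of each child, excluding Default:
  Utilization's other parent is Income.
  Region also has parents Debt, Inquiries, LatePay, Tenure, Utilization.
  Collateral also has parents Education, Tenure.
  Employed also has parents CreditScore, Debt, Education, Income, Inquiries, LatePay, Region, Tenure, Utilization.
  LoanAmt's other parents are Income, Region.
MB(Default) = {Collateral, CreditScore, Debt, Education, Employed, Income, Inquiries, LatePay, LoanAmt, Region, Tenure, Utilization}.
Comparing with the claimed set, LatePay is missing.

LatePay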